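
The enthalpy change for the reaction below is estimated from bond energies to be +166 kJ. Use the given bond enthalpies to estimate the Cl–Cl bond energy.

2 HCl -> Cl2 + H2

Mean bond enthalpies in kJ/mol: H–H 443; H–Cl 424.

Let D be the Cl–Cl bond energy.
Σ(broken) = 2×424 = 848
Σ(formed) = 1×D + 1×443 = 443 + D
ΔH = Σ(broken) − Σ(formed) = (848) − (443 + D) = +405 − D
Setting this equal to +166 kJ gives D = 239 kJ/mol.

D(Cl–Cl) ≈ 239 kJ/mol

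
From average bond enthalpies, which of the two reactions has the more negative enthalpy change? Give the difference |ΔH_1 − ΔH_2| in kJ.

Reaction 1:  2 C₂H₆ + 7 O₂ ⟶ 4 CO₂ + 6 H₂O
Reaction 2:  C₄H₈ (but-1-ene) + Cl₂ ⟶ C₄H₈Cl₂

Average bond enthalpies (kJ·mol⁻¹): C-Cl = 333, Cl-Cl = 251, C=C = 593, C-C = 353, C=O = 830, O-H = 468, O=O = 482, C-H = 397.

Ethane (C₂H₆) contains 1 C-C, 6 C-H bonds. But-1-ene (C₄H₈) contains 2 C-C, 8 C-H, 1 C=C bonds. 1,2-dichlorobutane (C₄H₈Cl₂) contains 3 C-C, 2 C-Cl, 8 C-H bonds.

Reaction 1:
  Bonds broken (reactants):
    C-C: 2 × 353 = 706
    C-H: 12 × 397 = 4764
    O=O: 7 × 482 = 3374
    Σ(broken) = 8844 kJ
  Bonds formed (products):
    C=O: 8 × 830 = 6640
    O-H: 12 × 468 = 5616
    Σ(formed) = 12256 kJ
  ΔH_1 = 8844 − 12256 = −3412 kJ
Reaction 2:
  Bonds broken (reactants):
    C-C: 2 × 353 = 706
    C-H: 8 × 397 = 3176
    C=C: 1 × 593 = 593
    Cl-Cl: 1 × 251 = 251
    Σ(broken) = 4726 kJ
  Bonds formed (products):
    C-C: 3 × 353 = 1059
    C-Cl: 2 × 333 = 666
    C-H: 8 × 397 = 3176
    Σ(formed) = 4901 kJ
  ΔH_2 = 4726 − 4901 = −175 kJ
ΔH_1 − ΔH_2 = −3237 kJ, so reaction 1 has the more negative ΔH; |ΔH_1 − ΔH_2| = 3237 kJ.

Reaction 1, by 3237 kJ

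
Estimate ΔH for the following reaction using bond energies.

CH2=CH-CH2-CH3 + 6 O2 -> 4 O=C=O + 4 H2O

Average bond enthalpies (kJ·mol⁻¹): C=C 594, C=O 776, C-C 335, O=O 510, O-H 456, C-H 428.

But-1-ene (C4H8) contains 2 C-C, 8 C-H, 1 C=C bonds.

ΔH ≈ −2108 kJ

Bonds broken (reactants):
  C-C: 2 × 335 = 670
  C-H: 8 × 428 = 3424
  C=C: 1 × 594 = 594
  O=O: 6 × 510 = 3060
  Σ(broken) = 7748 kJ
Bonds formed (products):
  C=O: 8 × 776 = 6208
  O-H: 8 × 456 = 3648
  Σ(formed) = 9856 kJ
ΔH = Σ(broken) − Σ(formed) = 7748 − 9856 = −2108 kJ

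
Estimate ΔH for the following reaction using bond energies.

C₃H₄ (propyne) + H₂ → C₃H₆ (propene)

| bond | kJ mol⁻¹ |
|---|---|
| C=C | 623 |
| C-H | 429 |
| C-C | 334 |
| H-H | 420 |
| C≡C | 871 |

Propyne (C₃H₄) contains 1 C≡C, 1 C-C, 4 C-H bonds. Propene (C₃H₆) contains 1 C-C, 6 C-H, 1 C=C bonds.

ΔH ≈ −190 kJ

Bonds broken (reactants):
  C≡C: 1 × 871 = 871
  C-C: 1 × 334 = 334
  C-H: 4 × 429 = 1716
  H-H: 1 × 420 = 420
  Σ(broken) = 3341 kJ
Bonds formed (products):
  C-C: 1 × 334 = 334
  C-H: 6 × 429 = 2574
  C=C: 1 × 623 = 623
  Σ(formed) = 3531 kJ
ΔH = Σ(broken) − Σ(formed) = 3341 − 3531 = −190 kJ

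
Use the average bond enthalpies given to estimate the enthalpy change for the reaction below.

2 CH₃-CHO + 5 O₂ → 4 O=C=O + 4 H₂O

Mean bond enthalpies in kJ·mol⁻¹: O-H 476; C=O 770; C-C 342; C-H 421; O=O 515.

Bonds broken (reactants):
  C-C: 2 × 342 = 684
  C-H: 8 × 421 = 3368
  C=O: 2 × 770 = 1540
  O=O: 5 × 515 = 2575
  Σ(broken) = 8167 kJ
Bonds formed (products):
  C=O: 8 × 770 = 6160
  O-H: 8 × 476 = 3808
  Σ(formed) = 9968 kJ
ΔH = Σ(broken) − Σ(formed) = 8167 − 9968 = −1801 kJ

ΔH ≈ −1801 kJ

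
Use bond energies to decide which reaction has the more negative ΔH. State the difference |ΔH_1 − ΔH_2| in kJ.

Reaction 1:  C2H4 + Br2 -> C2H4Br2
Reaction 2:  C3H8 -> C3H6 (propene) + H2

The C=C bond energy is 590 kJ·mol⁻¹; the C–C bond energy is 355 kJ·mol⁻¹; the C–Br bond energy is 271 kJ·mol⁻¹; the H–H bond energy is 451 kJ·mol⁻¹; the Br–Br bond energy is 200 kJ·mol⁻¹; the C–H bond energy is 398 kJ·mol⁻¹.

Reaction 1:
  Bonds broken (reactants):
    Br–Br: 1 × 200 = 200
    C–H: 4 × 398 = 1592
    C=C: 1 × 590 = 590
    Σ(broken) = 2382 kJ
  Bonds formed (products):
    C–Br: 2 × 271 = 542
    C–C: 1 × 355 = 355
    C–H: 4 × 398 = 1592
    Σ(formed) = 2489 kJ
  ΔH_1 = 2382 − 2489 = −107 kJ
Reaction 2:
  Bonds broken (reactants):
    C–C: 2 × 355 = 710
    C–H: 8 × 398 = 3184
    Σ(broken) = 3894 kJ
  Bonds formed (products):
    C–C: 1 × 355 = 355
    C–H: 6 × 398 = 2388
    C=C: 1 × 590 = 590
    H–H: 1 × 451 = 451
    Σ(formed) = 3784 kJ
  ΔH_2 = 3894 − 3784 = +110 kJ
ΔH_1 − ΔH_2 = −217 kJ, so reaction 1 has the more negative ΔH; |ΔH_1 − ΔH_2| = 217 kJ.

Reaction 1, by 217 kJ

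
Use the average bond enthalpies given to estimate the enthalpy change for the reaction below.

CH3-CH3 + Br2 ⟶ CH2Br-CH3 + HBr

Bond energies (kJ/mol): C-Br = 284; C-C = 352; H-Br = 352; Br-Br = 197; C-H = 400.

ΔH ≈ −39 kJ

Bonds broken (reactants):
  Br-Br: 1 × 197 = 197
  C-C: 1 × 352 = 352
  C-H: 6 × 400 = 2400
  Σ(broken) = 2949 kJ
Bonds formed (products):
  C-Br: 1 × 284 = 284
  C-C: 1 × 352 = 352
  C-H: 5 × 400 = 2000
  H-Br: 1 × 352 = 352
  Σ(formed) = 2988 kJ
ΔH = Σ(broken) − Σ(formed) = 2949 − 2988 = −39 kJ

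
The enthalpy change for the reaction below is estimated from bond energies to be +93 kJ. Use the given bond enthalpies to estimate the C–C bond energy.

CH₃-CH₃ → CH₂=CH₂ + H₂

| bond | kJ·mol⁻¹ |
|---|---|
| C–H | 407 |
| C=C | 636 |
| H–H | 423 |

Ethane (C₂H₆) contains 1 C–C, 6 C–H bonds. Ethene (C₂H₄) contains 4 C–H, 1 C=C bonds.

Let D be the C–C bond energy.
Σ(broken) = 1×D + 6×407 = 2442 + D
Σ(formed) = 4×407 + 1×636 + 1×423 = 2687
ΔH = Σ(broken) − Σ(formed) = (2442 + D) − (2687) = −245 + D
Setting this equal to +93 kJ gives D = 338 kJ/mol.

D(C–C) ≈ 338 kJ/mol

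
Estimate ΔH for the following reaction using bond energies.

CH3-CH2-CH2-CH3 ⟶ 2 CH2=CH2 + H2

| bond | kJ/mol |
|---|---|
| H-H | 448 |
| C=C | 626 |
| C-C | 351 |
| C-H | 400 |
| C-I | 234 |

ΔH ≈ +153 kJ

Bonds broken (reactants):
  C-C: 3 × 351 = 1053
  C-H: 10 × 400 = 4000
  Σ(broken) = 5053 kJ
Bonds formed (products):
  C-H: 8 × 400 = 3200
  C=C: 2 × 626 = 1252
  H-H: 1 × 448 = 448
  Σ(formed) = 4900 kJ
ΔH = Σ(broken) − Σ(formed) = 5053 − 4900 = +153 kJ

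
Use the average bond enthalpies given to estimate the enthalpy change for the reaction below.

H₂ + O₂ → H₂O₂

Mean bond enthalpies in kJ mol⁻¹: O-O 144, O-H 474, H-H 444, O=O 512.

Bonds broken (reactants):
  H-H: 1 × 444 = 444
  O=O: 1 × 512 = 512
  Σ(broken) = 956 kJ
Bonds formed (products):
  O-H: 2 × 474 = 948
  O-O: 1 × 144 = 144
  Σ(formed) = 1092 kJ
ΔH = Σ(broken) − Σ(formed) = 956 − 1092 = −136 kJ

ΔH ≈ −136 kJ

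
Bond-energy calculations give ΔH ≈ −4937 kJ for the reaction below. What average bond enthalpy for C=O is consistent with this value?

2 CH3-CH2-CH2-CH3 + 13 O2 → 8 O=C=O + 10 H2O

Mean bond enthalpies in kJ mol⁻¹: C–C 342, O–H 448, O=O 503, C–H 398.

Let D be the C=O bond energy.
Σ(broken) = 6×342 + 20×398 + 13×503 = 16551
Σ(formed) = 16×D + 20×448 = 8960 + 16D
ΔH = Σ(broken) − Σ(formed) = (16551) − (8960 + 16D) = +7591 − 16D
Setting this equal to −4937 kJ gives 16D = 12528, so D = 783 kJ/mol.

D(C=O) ≈ 783 kJ/mol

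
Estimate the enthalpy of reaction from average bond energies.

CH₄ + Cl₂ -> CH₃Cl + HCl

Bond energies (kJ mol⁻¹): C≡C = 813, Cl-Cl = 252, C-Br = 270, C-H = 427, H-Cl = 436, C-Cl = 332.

ΔH ≈ −89 kJ

Bonds broken (reactants):
  C-H: 4 × 427 = 1708
  Cl-Cl: 1 × 252 = 252
  Σ(broken) = 1960 kJ
Bonds formed (products):
  C-Cl: 1 × 332 = 332
  C-H: 3 × 427 = 1281
  H-Cl: 1 × 436 = 436
  Σ(formed) = 2049 kJ
ΔH = Σ(broken) − Σ(formed) = 1960 − 2049 = −89 kJ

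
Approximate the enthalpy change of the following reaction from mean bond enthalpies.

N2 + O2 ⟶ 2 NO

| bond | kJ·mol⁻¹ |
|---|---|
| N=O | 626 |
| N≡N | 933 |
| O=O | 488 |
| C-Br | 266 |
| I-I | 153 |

Bonds broken (reactants):
  N≡N: 1 × 933 = 933
  O=O: 1 × 488 = 488
  Σ(broken) = 1421 kJ
Bonds formed (products):
  N=O: 2 × 626 = 1252
  Σ(formed) = 1252 kJ
ΔH = Σ(broken) − Σ(formed) = 1421 − 1252 = +169 kJ

ΔH ≈ +169 kJ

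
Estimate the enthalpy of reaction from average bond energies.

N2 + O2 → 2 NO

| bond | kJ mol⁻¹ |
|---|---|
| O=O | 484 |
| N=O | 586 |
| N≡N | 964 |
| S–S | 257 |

Bonds broken (reactants):
  N≡N: 1 × 964 = 964
  O=O: 1 × 484 = 484
  Σ(broken) = 1448 kJ
Bonds formed (products):
  N=O: 2 × 586 = 1172
  Σ(formed) = 1172 kJ
ΔH = Σ(broken) − Σ(formed) = 1448 − 1172 = +276 kJ

ΔH ≈ +276 kJ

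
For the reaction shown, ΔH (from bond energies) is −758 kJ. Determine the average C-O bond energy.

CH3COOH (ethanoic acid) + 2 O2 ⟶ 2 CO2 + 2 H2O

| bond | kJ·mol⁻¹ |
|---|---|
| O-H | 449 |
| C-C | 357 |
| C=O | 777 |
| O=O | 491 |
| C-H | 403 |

Let D be the C-O bond energy.
Σ(broken) = 1×357 + 3×403 + 1×D + 1×777 + 1×449 + 2×491 = 3774 + D
Σ(formed) = 4×777 + 4×449 = 4904
ΔH = Σ(broken) − Σ(formed) = (3774 + D) − (4904) = −1130 + D
Setting this equal to −758 kJ gives D = 372 kJ/mol.

D(C-O) ≈ 372 kJ/mol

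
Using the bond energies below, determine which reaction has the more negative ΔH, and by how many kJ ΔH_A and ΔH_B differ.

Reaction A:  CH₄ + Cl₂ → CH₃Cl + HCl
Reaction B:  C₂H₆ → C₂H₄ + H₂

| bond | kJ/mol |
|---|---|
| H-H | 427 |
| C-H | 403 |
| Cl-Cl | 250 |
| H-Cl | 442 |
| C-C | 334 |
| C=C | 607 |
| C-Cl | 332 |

Reaction A:
  Bonds broken (reactants):
    C-H: 4 × 403 = 1612
    Cl-Cl: 1 × 250 = 250
    Σ(broken) = 1862 kJ
  Bonds formed (products):
    C-Cl: 1 × 332 = 332
    C-H: 3 × 403 = 1209
    H-Cl: 1 × 442 = 442
    Σ(formed) = 1983 kJ
  ΔH_A = 1862 − 1983 = −121 kJ
Reaction B:
  Bonds broken (reactants):
    C-C: 1 × 334 = 334
    C-H: 6 × 403 = 2418
    Σ(broken) = 2752 kJ
  Bonds formed (products):
    C-H: 4 × 403 = 1612
    C=C: 1 × 607 = 607
    H-H: 1 × 427 = 427
    Σ(formed) = 2646 kJ
  ΔH_B = 2752 − 2646 = +106 kJ
ΔH_A − ΔH_B = −227 kJ, so reaction A has the more negative ΔH; |ΔH_A − ΔH_B| = 227 kJ.

Reaction A, by 227 kJ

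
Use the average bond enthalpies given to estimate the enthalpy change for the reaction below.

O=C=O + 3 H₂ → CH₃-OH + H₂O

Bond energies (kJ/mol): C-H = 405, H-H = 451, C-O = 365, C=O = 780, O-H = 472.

Bonds broken (reactants):
  C=O: 2 × 780 = 1560
  H-H: 3 × 451 = 1353
  Σ(broken) = 2913 kJ
Bonds formed (products):
  C-H: 3 × 405 = 1215
  C-O: 1 × 365 = 365
  O-H: 3 × 472 = 1416
  Σ(formed) = 2996 kJ
ΔH = Σ(broken) − Σ(formed) = 2913 − 2996 = −83 kJ

ΔH ≈ −83 kJ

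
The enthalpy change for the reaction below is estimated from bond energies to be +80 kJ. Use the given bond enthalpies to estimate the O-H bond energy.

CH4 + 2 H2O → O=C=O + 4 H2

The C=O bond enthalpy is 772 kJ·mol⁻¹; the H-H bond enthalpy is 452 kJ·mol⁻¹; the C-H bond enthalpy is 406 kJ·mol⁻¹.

Let D be the O-H bond energy.
Σ(broken) = 4×406 + 4×D = 1624 + 4D
Σ(formed) = 2×772 + 4×452 = 3352
ΔH = Σ(broken) − Σ(formed) = (1624 + 4D) − (3352) = −1728 + 4D
Setting this equal to +80 kJ gives 4D = 1808, so D = 452 kJ/mol.

D(O-H) ≈ 452 kJ/mol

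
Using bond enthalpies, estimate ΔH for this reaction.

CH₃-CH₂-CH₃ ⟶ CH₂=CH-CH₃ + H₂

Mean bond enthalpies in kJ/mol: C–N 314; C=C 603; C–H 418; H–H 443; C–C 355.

ΔH ≈ +145 kJ

Bonds broken (reactants):
  C–C: 2 × 355 = 710
  C–H: 8 × 418 = 3344
  Σ(broken) = 4054 kJ
Bonds formed (products):
  C–C: 1 × 355 = 355
  C–H: 6 × 418 = 2508
  C=C: 1 × 603 = 603
  H–H: 1 × 443 = 443
  Σ(formed) = 3909 kJ
ΔH = Σ(broken) − Σ(formed) = 4054 − 3909 = +145 kJ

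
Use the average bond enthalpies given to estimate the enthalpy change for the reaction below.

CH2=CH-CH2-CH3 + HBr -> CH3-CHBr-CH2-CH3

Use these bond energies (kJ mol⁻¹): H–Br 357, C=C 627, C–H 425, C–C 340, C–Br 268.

Bonds broken (reactants):
  C–C: 2 × 340 = 680
  C–H: 8 × 425 = 3400
  C=C: 1 × 627 = 627
  H–Br: 1 × 357 = 357
  Σ(broken) = 5064 kJ
Bonds formed (products):
  C–Br: 1 × 268 = 268
  C–C: 3 × 340 = 1020
  C–H: 9 × 425 = 3825
  Σ(formed) = 5113 kJ
ΔH = Σ(broken) − Σ(formed) = 5064 − 5113 = −49 kJ

ΔH ≈ −49 kJ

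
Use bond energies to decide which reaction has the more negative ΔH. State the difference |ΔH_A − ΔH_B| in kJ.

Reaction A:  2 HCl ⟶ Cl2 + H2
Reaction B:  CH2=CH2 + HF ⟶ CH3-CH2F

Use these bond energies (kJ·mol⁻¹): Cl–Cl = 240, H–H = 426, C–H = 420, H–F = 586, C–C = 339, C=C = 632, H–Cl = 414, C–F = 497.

Reaction B, by 200 kJ

Reaction A:
  Bonds broken (reactants):
    H–Cl: 2 × 414 = 828
    Σ(broken) = 828 kJ
  Bonds formed (products):
    Cl–Cl: 1 × 240 = 240
    H–H: 1 × 426 = 426
    Σ(formed) = 666 kJ
  ΔH_A = 828 − 666 = +162 kJ
Reaction B:
  Bonds broken (reactants):
    C–H: 4 × 420 = 1680
    C=C: 1 × 632 = 632
    H–F: 1 × 586 = 586
    Σ(broken) = 2898 kJ
  Bonds formed (products):
    C–C: 1 × 339 = 339
    C–F: 1 × 497 = 497
    C–H: 5 × 420 = 2100
    Σ(formed) = 2936 kJ
  ΔH_B = 2898 − 2936 = −38 kJ
ΔH_A − ΔH_B = +200 kJ, so reaction B has the more negative ΔH; |ΔH_A − ΔH_B| = 200 kJ.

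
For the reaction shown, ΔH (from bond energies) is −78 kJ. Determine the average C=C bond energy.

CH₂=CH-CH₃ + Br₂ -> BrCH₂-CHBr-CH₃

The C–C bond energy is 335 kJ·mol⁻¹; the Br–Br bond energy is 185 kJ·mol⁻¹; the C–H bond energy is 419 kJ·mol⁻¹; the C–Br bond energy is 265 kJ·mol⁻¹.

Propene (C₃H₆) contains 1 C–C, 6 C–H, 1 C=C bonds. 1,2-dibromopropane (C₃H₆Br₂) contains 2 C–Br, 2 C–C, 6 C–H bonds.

D(C=C) ≈ 602 kJ/mol

Let D be the C=C bond energy.
Σ(broken) = 1×185 + 1×335 + 6×419 + 1×D = 3034 + D
Σ(formed) = 2×265 + 2×335 + 6×419 = 3714
ΔH = Σ(broken) − Σ(formed) = (3034 + D) − (3714) = −680 + D
Setting this equal to −78 kJ gives D = 602 kJ/mol.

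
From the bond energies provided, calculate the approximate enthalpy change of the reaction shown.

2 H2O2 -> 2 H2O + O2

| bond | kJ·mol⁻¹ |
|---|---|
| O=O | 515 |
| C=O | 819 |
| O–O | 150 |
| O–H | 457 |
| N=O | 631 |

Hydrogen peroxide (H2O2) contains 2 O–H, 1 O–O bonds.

ΔH ≈ −215 kJ

Bonds broken (reactants):
  O–H: 4 × 457 = 1828
  O–O: 2 × 150 = 300
  Σ(broken) = 2128 kJ
Bonds formed (products):
  O–H: 4 × 457 = 1828
  O=O: 1 × 515 = 515
  Σ(formed) = 2343 kJ
ΔH = Σ(broken) − Σ(formed) = 2128 − 2343 = −215 kJ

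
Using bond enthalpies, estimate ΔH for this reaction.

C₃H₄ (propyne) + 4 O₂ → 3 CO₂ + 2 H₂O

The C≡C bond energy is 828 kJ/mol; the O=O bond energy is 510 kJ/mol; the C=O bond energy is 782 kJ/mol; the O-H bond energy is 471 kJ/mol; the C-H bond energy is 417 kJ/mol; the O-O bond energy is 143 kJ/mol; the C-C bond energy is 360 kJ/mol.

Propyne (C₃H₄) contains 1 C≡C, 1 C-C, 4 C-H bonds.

Bonds broken (reactants):
  C≡C: 1 × 828 = 828
  C-C: 1 × 360 = 360
  C-H: 4 × 417 = 1668
  O=O: 4 × 510 = 2040
  Σ(broken) = 4896 kJ
Bonds formed (products):
  C=O: 6 × 782 = 4692
  O-H: 4 × 471 = 1884
  Σ(formed) = 6576 kJ
ΔH = Σ(broken) − Σ(formed) = 4896 − 6576 = −1680 kJ

ΔH ≈ −1680 kJ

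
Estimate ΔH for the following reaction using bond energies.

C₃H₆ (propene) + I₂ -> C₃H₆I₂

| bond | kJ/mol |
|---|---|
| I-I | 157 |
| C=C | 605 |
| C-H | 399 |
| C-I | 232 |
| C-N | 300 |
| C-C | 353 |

ΔH ≈ −55 kJ

Bonds broken (reactants):
  C-C: 1 × 353 = 353
  C-H: 6 × 399 = 2394
  C=C: 1 × 605 = 605
  I-I: 1 × 157 = 157
  Σ(broken) = 3509 kJ
Bonds formed (products):
  C-C: 2 × 353 = 706
  C-H: 6 × 399 = 2394
  C-I: 2 × 232 = 464
  Σ(formed) = 3564 kJ
ΔH = Σ(broken) − Σ(formed) = 3509 − 3564 = −55 kJ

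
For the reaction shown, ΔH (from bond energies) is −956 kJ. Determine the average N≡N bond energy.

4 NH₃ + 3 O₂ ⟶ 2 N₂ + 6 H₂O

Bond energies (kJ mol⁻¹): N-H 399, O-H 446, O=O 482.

Let D be the N≡N bond energy.
Σ(broken) = 12×399 + 3×482 = 6234
Σ(formed) = 2×D + 12×446 = 5352 + 2D
ΔH = Σ(broken) − Σ(formed) = (6234) − (5352 + 2D) = +882 − 2D
Setting this equal to −956 kJ gives 2D = 1838, so D = 919 kJ/mol.

D(N≡N) ≈ 919 kJ/mol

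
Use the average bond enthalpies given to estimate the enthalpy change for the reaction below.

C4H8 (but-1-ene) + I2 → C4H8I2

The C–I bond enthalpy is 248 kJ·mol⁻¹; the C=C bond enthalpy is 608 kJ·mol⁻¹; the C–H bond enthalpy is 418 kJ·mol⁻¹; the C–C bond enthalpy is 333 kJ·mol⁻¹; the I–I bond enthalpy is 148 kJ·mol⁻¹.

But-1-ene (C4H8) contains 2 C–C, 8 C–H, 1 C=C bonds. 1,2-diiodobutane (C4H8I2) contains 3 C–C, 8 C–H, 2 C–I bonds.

ΔH ≈ −73 kJ

Bonds broken (reactants):
  C–C: 2 × 333 = 666
  C–H: 8 × 418 = 3344
  C=C: 1 × 608 = 608
  I–I: 1 × 148 = 148
  Σ(broken) = 4766 kJ
Bonds formed (products):
  C–C: 3 × 333 = 999
  C–H: 8 × 418 = 3344
  C–I: 2 × 248 = 496
  Σ(formed) = 4839 kJ
ΔH = Σ(broken) − Σ(formed) = 4766 − 4839 = −73 kJ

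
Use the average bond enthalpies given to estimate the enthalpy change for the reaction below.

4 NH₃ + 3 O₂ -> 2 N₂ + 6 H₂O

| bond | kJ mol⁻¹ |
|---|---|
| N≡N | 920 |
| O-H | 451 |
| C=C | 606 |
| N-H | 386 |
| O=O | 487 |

ΔH ≈ −1159 kJ

Bonds broken (reactants):
  N-H: 12 × 386 = 4632
  O=O: 3 × 487 = 1461
  Σ(broken) = 6093 kJ
Bonds formed (products):
  N≡N: 2 × 920 = 1840
  O-H: 12 × 451 = 5412
  Σ(formed) = 7252 kJ
ΔH = Σ(broken) − Σ(formed) = 6093 − 7252 = −1159 kJ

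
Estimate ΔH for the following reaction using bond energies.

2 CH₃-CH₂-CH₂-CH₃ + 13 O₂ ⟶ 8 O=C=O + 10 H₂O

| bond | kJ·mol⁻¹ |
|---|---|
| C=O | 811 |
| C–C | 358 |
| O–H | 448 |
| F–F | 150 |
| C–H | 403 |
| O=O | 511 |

ΔH ≈ −5085 kJ

Bonds broken (reactants):
  C–C: 6 × 358 = 2148
  C–H: 20 × 403 = 8060
  O=O: 13 × 511 = 6643
  Σ(broken) = 16851 kJ
Bonds formed (products):
  C=O: 16 × 811 = 12976
  O–H: 20 × 448 = 8960
  Σ(formed) = 21936 kJ
ΔH = Σ(broken) − Σ(formed) = 16851 − 21936 = −5085 kJ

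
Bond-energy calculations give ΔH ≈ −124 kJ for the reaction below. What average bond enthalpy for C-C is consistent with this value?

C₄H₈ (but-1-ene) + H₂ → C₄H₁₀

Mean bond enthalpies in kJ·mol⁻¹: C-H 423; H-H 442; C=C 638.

Let D be the C-C bond energy.
Σ(broken) = 2×D + 8×423 + 1×638 + 1×442 = 4464 + 2D
Σ(formed) = 3×D + 10×423 = 4230 + 3D
ΔH = Σ(broken) − Σ(formed) = (4464 + 2D) − (4230 + 3D) = +234 − D
Setting this equal to −124 kJ gives D = 358 kJ/mol.

D(C-C) ≈ 358 kJ/mol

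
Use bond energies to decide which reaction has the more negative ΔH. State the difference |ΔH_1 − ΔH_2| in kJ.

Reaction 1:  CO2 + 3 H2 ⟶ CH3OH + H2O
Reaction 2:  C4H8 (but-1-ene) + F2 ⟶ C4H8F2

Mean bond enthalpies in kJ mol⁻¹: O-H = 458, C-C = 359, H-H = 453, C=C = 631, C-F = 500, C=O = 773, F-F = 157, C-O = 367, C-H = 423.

Reaction 1:
  Bonds broken (reactants):
    C=O: 2 × 773 = 1546
    H-H: 3 × 453 = 1359
    Σ(broken) = 2905 kJ
  Bonds formed (products):
    C-H: 3 × 423 = 1269
    C-O: 1 × 367 = 367
    O-H: 3 × 458 = 1374
    Σ(formed) = 3010 kJ
  ΔH_1 = 2905 − 3010 = −105 kJ
Reaction 2:
  Bonds broken (reactants):
    C-C: 2 × 359 = 718
    C-H: 8 × 423 = 3384
    C=C: 1 × 631 = 631
    F-F: 1 × 157 = 157
    Σ(broken) = 4890 kJ
  Bonds formed (products):
    C-C: 3 × 359 = 1077
    C-F: 2 × 500 = 1000
    C-H: 8 × 423 = 3384
    Σ(formed) = 5461 kJ
  ΔH_2 = 4890 − 5461 = −571 kJ
ΔH_1 − ΔH_2 = +466 kJ, so reaction 2 has the more negative ΔH; |ΔH_1 − ΔH_2| = 466 kJ.

Reaction 2, by 466 kJ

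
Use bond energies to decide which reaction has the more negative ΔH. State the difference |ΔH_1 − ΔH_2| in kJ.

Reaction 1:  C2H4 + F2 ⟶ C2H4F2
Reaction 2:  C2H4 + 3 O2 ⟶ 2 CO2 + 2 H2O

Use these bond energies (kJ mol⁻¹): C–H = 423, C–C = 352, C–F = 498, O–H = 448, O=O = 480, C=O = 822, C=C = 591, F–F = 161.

Reaction 1:
  Bonds broken (reactants):
    C–H: 4 × 423 = 1692
    C=C: 1 × 591 = 591
    F–F: 1 × 161 = 161
    Σ(broken) = 2444 kJ
  Bonds formed (products):
    C–C: 1 × 352 = 352
    C–F: 2 × 498 = 996
    C–H: 4 × 423 = 1692
    Σ(formed) = 3040 kJ
  ΔH_1 = 2444 − 3040 = −596 kJ
Reaction 2:
  Bonds broken (reactants):
    C–H: 4 × 423 = 1692
    C=C: 1 × 591 = 591
    O=O: 3 × 480 = 1440
    Σ(broken) = 3723 kJ
  Bonds formed (products):
    C=O: 4 × 822 = 3288
    O–H: 4 × 448 = 1792
    Σ(formed) = 5080 kJ
  ΔH_2 = 3723 − 5080 = −1357 kJ
ΔH_1 − ΔH_2 = +761 kJ, so reaction 2 has the more negative ΔH; |ΔH_1 − ΔH_2| = 761 kJ.

Reaction 2, by 761 kJ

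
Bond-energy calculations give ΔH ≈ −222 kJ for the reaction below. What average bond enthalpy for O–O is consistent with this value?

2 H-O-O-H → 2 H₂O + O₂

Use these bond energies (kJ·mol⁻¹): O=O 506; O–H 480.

D(O–O) ≈ 142 kJ/mol

Let D be the O–O bond energy.
Σ(broken) = 4×480 + 2×D = 1920 + 2D
Σ(formed) = 4×480 + 1×506 = 2426
ΔH = Σ(broken) − Σ(formed) = (1920 + 2D) − (2426) = −506 + 2D
Setting this equal to −222 kJ gives 2D = 284, so D = 142 kJ/mol.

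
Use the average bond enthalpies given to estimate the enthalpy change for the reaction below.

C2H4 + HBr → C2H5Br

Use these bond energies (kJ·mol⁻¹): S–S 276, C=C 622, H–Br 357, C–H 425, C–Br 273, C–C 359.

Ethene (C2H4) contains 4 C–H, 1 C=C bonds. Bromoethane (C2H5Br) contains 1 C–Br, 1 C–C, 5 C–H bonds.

Bonds broken (reactants):
  C–H: 4 × 425 = 1700
  C=C: 1 × 622 = 622
  H–Br: 1 × 357 = 357
  Σ(broken) = 2679 kJ
Bonds formed (products):
  C–Br: 1 × 273 = 273
  C–C: 1 × 359 = 359
  C–H: 5 × 425 = 2125
  Σ(formed) = 2757 kJ
ΔH = Σ(broken) − Σ(formed) = 2679 − 2757 = −78 kJ

ΔH ≈ −78 kJ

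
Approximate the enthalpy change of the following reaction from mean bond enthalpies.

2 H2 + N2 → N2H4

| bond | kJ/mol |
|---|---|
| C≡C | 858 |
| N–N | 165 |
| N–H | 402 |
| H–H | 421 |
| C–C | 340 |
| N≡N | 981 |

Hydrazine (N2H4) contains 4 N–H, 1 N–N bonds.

ΔH ≈ +50 kJ

Bonds broken (reactants):
  H–H: 2 × 421 = 842
  N≡N: 1 × 981 = 981
  Σ(broken) = 1823 kJ
Bonds formed (products):
  N–H: 4 × 402 = 1608
  N–N: 1 × 165 = 165
  Σ(formed) = 1773 kJ
ΔH = Σ(broken) − Σ(formed) = 1823 − 1773 = +50 kJ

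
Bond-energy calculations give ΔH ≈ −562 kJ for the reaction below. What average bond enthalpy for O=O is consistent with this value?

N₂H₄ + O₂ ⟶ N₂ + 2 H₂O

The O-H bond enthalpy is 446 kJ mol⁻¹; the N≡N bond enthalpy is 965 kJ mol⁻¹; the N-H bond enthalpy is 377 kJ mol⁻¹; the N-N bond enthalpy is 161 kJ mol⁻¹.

D(O=O) ≈ 518 kJ/mol

Let D be the O=O bond energy.
Σ(broken) = 4×377 + 1×161 + 1×D = 1669 + D
Σ(formed) = 1×965 + 4×446 = 2749
ΔH = Σ(broken) − Σ(formed) = (1669 + D) − (2749) = −1080 + D
Setting this equal to −562 kJ gives D = 518 kJ/mol.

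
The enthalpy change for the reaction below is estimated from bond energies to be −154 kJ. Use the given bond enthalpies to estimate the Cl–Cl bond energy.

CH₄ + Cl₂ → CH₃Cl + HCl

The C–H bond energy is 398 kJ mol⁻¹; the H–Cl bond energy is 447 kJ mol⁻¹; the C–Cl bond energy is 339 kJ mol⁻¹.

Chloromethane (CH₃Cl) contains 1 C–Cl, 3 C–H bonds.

D(Cl–Cl) ≈ 234 kJ/mol

Let D be the Cl–Cl bond energy.
Σ(broken) = 4×398 + 1×D = 1592 + D
Σ(formed) = 1×339 + 3×398 + 1×447 = 1980
ΔH = Σ(broken) − Σ(formed) = (1592 + D) − (1980) = −388 + D
Setting this equal to −154 kJ gives D = 234 kJ/mol.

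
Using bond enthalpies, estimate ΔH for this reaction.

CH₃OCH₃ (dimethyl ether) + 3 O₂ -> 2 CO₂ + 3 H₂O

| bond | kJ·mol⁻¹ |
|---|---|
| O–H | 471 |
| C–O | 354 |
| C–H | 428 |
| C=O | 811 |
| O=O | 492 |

ΔH ≈ −1318 kJ

Bonds broken (reactants):
  C–H: 6 × 428 = 2568
  C–O: 2 × 354 = 708
  O=O: 3 × 492 = 1476
  Σ(broken) = 4752 kJ
Bonds formed (products):
  C=O: 4 × 811 = 3244
  O–H: 6 × 471 = 2826
  Σ(formed) = 6070 kJ
ΔH = Σ(broken) − Σ(formed) = 4752 − 6070 = −1318 kJ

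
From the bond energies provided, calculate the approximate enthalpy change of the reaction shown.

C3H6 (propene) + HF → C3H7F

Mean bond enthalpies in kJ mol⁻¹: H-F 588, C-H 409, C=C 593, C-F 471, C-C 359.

ΔH ≈ −58 kJ

Bonds broken (reactants):
  C-C: 1 × 359 = 359
  C-H: 6 × 409 = 2454
  C=C: 1 × 593 = 593
  H-F: 1 × 588 = 588
  Σ(broken) = 3994 kJ
Bonds formed (products):
  C-C: 2 × 359 = 718
  C-F: 1 × 471 = 471
  C-H: 7 × 409 = 2863
  Σ(formed) = 4052 kJ
ΔH = Σ(broken) − Σ(formed) = 3994 − 4052 = −58 kJ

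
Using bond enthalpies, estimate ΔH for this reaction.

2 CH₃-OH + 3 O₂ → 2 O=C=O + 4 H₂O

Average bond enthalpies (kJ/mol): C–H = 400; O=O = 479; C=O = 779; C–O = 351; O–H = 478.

ΔH ≈ −1445 kJ

Bonds broken (reactants):
  C–H: 6 × 400 = 2400
  C–O: 2 × 351 = 702
  O–H: 2 × 478 = 956
  O=O: 3 × 479 = 1437
  Σ(broken) = 5495 kJ
Bonds formed (products):
  C=O: 4 × 779 = 3116
  O–H: 8 × 478 = 3824
  Σ(formed) = 6940 kJ
ΔH = Σ(broken) − Σ(formed) = 5495 − 6940 = −1445 kJ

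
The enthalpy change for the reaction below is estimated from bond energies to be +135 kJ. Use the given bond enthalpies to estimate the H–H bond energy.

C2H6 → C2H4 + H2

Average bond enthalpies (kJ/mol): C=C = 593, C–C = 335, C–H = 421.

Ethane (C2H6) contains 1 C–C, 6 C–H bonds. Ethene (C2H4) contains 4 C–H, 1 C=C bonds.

Let D be the H–H bond energy.
Σ(broken) = 1×335 + 6×421 = 2861
Σ(formed) = 4×421 + 1×593 + 1×D = 2277 + D
ΔH = Σ(broken) − Σ(formed) = (2861) − (2277 + D) = +584 − D
Setting this equal to +135 kJ gives D = 449 kJ/mol.

D(H–H) ≈ 449 kJ/mol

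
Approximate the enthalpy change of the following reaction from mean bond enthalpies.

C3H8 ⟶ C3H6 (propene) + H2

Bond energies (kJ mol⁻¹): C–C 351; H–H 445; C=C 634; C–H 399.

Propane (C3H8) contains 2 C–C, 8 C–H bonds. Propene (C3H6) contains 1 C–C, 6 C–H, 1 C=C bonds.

ΔH ≈ +70 kJ

Bonds broken (reactants):
  C–C: 2 × 351 = 702
  C–H: 8 × 399 = 3192
  Σ(broken) = 3894 kJ
Bonds formed (products):
  C–C: 1 × 351 = 351
  C–H: 6 × 399 = 2394
  C=C: 1 × 634 = 634
  H–H: 1 × 445 = 445
  Σ(formed) = 3824 kJ
ΔH = Σ(broken) − Σ(formed) = 3894 − 3824 = +70 kJ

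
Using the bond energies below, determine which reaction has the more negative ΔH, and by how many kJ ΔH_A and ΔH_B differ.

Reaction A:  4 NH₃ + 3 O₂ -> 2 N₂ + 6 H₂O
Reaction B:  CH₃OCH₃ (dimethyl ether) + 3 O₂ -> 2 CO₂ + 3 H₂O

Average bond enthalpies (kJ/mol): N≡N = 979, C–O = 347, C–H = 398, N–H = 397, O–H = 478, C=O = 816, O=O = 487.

Reaction B, by 120 kJ

Reaction A:
  Bonds broken (reactants):
    N–H: 12 × 397 = 4764
    O=O: 3 × 487 = 1461
    Σ(broken) = 6225 kJ
  Bonds formed (products):
    N≡N: 2 × 979 = 1958
    O–H: 12 × 478 = 5736
    Σ(formed) = 7694 kJ
  ΔH_A = 6225 − 7694 = −1469 kJ
Reaction B:
  Bonds broken (reactants):
    C–H: 6 × 398 = 2388
    C–O: 2 × 347 = 694
    O=O: 3 × 487 = 1461
    Σ(broken) = 4543 kJ
  Bonds formed (products):
    C=O: 4 × 816 = 3264
    O–H: 6 × 478 = 2868
    Σ(formed) = 6132 kJ
  ΔH_B = 4543 − 6132 = −1589 kJ
ΔH_A − ΔH_B = +120 kJ, so reaction B has the more negative ΔH; |ΔH_A − ΔH_B| = 120 kJ.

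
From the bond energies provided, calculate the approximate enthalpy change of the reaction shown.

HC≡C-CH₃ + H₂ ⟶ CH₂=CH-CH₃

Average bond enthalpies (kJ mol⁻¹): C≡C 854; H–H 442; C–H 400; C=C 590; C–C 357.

ΔH ≈ −94 kJ

Bonds broken (reactants):
  C≡C: 1 × 854 = 854
  C–C: 1 × 357 = 357
  C–H: 4 × 400 = 1600
  H–H: 1 × 442 = 442
  Σ(broken) = 3253 kJ
Bonds formed (products):
  C–C: 1 × 357 = 357
  C–H: 6 × 400 = 2400
  C=C: 1 × 590 = 590
  Σ(formed) = 3347 kJ
ΔH = Σ(broken) − Σ(formed) = 3253 − 3347 = −94 kJ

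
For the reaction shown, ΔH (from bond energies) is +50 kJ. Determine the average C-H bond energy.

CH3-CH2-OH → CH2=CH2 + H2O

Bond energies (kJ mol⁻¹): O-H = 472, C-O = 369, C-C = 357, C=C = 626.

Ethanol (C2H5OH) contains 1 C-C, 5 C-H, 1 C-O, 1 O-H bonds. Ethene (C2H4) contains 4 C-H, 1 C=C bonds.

Let D be the C-H bond energy.
Σ(broken) = 1×357 + 5×D + 1×369 + 1×472 = 1198 + 5D
Σ(formed) = 4×D + 1×626 + 2×472 = 1570 + 4D
ΔH = Σ(broken) − Σ(formed) = (1198 + 5D) − (1570 + 4D) = −372 + D
Setting this equal to +50 kJ gives D = 422 kJ/mol.

D(C-H) ≈ 422 kJ/mol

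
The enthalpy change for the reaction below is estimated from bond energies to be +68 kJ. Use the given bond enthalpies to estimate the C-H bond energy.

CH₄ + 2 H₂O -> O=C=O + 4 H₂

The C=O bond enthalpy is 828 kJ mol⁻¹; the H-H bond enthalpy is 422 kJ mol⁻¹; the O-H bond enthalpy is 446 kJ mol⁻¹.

Let D be the C-H bond energy.
Σ(broken) = 4×D + 4×446 = 1784 + 4D
Σ(formed) = 2×828 + 4×422 = 3344
ΔH = Σ(broken) − Σ(formed) = (1784 + 4D) − (3344) = −1560 + 4D
Setting this equal to +68 kJ gives 4D = 1628, so D = 407 kJ/mol.

D(C-H) ≈ 407 kJ/mol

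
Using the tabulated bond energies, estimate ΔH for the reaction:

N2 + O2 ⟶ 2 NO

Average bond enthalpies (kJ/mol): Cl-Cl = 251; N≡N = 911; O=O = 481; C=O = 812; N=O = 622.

Bonds broken (reactants):
  N≡N: 1 × 911 = 911
  O=O: 1 × 481 = 481
  Σ(broken) = 1392 kJ
Bonds formed (products):
  N=O: 2 × 622 = 1244
  Σ(formed) = 1244 kJ
ΔH = Σ(broken) − Σ(formed) = 1392 − 1244 = +148 kJ

ΔH ≈ +148 kJ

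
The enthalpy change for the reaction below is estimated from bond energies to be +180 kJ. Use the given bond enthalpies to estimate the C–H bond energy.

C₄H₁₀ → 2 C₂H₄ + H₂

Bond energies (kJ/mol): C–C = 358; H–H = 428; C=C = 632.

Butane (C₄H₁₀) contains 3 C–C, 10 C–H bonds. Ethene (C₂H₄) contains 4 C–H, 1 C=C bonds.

Let D be the C–H bond energy.
Σ(broken) = 3×358 + 10×D = 1074 + 10D
Σ(formed) = 8×D + 2×632 + 1×428 = 1692 + 8D
ΔH = Σ(broken) − Σ(formed) = (1074 + 10D) − (1692 + 8D) = −618 + 2D
Setting this equal to +180 kJ gives 2D = 798, so D = 399 kJ/mol.

D(C–H) ≈ 399 kJ/mol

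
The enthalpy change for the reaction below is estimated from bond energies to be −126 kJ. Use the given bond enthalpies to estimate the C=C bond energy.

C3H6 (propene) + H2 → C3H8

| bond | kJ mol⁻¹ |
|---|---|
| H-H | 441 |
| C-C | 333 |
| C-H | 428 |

Let D be the C=C bond energy.
Σ(broken) = 1×333 + 6×428 + 1×D + 1×441 = 3342 + D
Σ(formed) = 2×333 + 8×428 = 4090
ΔH = Σ(broken) − Σ(formed) = (3342 + D) − (4090) = −748 + D
Setting this equal to −126 kJ gives D = 622 kJ/mol.

D(C=C) ≈ 622 kJ/mol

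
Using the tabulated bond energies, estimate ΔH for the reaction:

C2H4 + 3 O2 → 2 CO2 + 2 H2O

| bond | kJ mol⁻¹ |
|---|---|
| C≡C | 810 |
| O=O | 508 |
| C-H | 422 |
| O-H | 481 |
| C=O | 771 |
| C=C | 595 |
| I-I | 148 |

Bonds broken (reactants):
  C-H: 4 × 422 = 1688
  C=C: 1 × 595 = 595
  O=O: 3 × 508 = 1524
  Σ(broken) = 3807 kJ
Bonds formed (products):
  C=O: 4 × 771 = 3084
  O-H: 4 × 481 = 1924
  Σ(formed) = 5008 kJ
ΔH = Σ(broken) − Σ(formed) = 3807 − 5008 = −1201 kJ

ΔH ≈ −1201 kJ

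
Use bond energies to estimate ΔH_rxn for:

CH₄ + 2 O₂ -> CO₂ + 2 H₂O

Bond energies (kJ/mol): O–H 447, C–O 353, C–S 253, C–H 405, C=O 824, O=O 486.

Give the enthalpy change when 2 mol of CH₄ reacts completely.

ΔH = −1688 kJ

Bonds broken (reactants):
  C–H: 4 × 405 = 1620
  O=O: 2 × 486 = 972
  Σ(broken) = 2592 kJ
Bonds formed (products):
  C=O: 2 × 824 = 1648
  O–H: 4 × 447 = 1788
  Σ(formed) = 3436 kJ
ΔH = Σ(broken) − Σ(formed) = 2592 − 3436 = −844 kJ
For 2× the reaction as written: 2 × (−844) = −1688 kJ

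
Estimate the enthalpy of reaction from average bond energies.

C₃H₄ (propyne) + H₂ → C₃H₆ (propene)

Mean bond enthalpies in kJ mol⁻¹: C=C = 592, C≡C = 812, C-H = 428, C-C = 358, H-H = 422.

ΔH ≈ −214 kJ

Bonds broken (reactants):
  C≡C: 1 × 812 = 812
  C-C: 1 × 358 = 358
  C-H: 4 × 428 = 1712
  H-H: 1 × 422 = 422
  Σ(broken) = 3304 kJ
Bonds formed (products):
  C-C: 1 × 358 = 358
  C-H: 6 × 428 = 2568
  C=C: 1 × 592 = 592
  Σ(formed) = 3518 kJ
ΔH = Σ(broken) − Σ(formed) = 3304 − 3518 = −214 kJ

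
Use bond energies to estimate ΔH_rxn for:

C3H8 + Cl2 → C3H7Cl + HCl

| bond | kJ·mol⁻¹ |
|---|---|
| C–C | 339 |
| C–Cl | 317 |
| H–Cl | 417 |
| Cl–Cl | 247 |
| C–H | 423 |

ΔH ≈ −64 kJ

Bonds broken (reactants):
  C–C: 2 × 339 = 678
  C–H: 8 × 423 = 3384
  Cl–Cl: 1 × 247 = 247
  Σ(broken) = 4309 kJ
Bonds formed (products):
  C–C: 2 × 339 = 678
  C–Cl: 1 × 317 = 317
  C–H: 7 × 423 = 2961
  H–Cl: 1 × 417 = 417
  Σ(formed) = 4373 kJ
ΔH = Σ(broken) − Σ(formed) = 4309 − 4373 = −64 kJ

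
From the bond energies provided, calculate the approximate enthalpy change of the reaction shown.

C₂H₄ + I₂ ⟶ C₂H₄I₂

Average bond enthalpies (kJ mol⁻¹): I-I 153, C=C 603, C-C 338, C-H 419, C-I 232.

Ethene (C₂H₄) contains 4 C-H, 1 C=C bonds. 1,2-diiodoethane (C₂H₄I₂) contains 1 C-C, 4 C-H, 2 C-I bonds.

Bonds broken (reactants):
  C-H: 4 × 419 = 1676
  C=C: 1 × 603 = 603
  I-I: 1 × 153 = 153
  Σ(broken) = 2432 kJ
Bonds formed (products):
  C-C: 1 × 338 = 338
  C-H: 4 × 419 = 1676
  C-I: 2 × 232 = 464
  Σ(formed) = 2478 kJ
ΔH = Σ(broken) − Σ(formed) = 2432 − 2478 = −46 kJ

ΔH ≈ −46 kJ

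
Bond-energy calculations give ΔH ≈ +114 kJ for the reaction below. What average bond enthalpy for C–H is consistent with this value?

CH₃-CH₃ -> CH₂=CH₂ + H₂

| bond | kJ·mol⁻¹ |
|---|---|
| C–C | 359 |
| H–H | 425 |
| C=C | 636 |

Let D be the C–H bond energy.
Σ(broken) = 1×359 + 6×D = 359 + 6D
Σ(formed) = 4×D + 1×636 + 1×425 = 1061 + 4D
ΔH = Σ(broken) − Σ(formed) = (359 + 6D) − (1061 + 4D) = −702 + 2D
Setting this equal to +114 kJ gives 2D = 816, so D = 408 kJ/mol.

D(C–H) ≈ 408 kJ/mol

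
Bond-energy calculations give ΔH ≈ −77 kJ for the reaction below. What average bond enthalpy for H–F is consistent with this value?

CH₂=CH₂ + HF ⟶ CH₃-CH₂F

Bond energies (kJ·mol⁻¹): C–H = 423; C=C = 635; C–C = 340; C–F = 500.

D(H–F) ≈ 551 kJ/mol

Let D be the H–F bond energy.
Σ(broken) = 4×423 + 1×635 + 1×D = 2327 + D
Σ(formed) = 1×340 + 1×500 + 5×423 = 2955
ΔH = Σ(broken) − Σ(formed) = (2327 + D) − (2955) = −628 + D
Setting this equal to −77 kJ gives D = 551 kJ/mol.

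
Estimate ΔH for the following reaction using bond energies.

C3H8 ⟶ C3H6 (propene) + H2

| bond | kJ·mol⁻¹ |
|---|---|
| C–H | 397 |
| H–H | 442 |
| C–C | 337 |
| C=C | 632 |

Bonds broken (reactants):
  C–C: 2 × 337 = 674
  C–H: 8 × 397 = 3176
  Σ(broken) = 3850 kJ
Bonds formed (products):
  C–C: 1 × 337 = 337
  C–H: 6 × 397 = 2382
  C=C: 1 × 632 = 632
  H–H: 1 × 442 = 442
  Σ(formed) = 3793 kJ
ΔH = Σ(broken) − Σ(formed) = 3850 − 3793 = +57 kJ

ΔH ≈ +57 kJ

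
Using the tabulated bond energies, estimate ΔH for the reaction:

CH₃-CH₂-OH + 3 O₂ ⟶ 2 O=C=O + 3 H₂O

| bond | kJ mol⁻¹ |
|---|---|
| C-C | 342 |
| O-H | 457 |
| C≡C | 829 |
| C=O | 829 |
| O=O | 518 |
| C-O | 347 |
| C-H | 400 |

Bonds broken (reactants):
  C-C: 1 × 342 = 342
  C-H: 5 × 400 = 2000
  C-O: 1 × 347 = 347
  O-H: 1 × 457 = 457
  O=O: 3 × 518 = 1554
  Σ(broken) = 4700 kJ
Bonds formed (products):
  C=O: 4 × 829 = 3316
  O-H: 6 × 457 = 2742
  Σ(formed) = 6058 kJ
ΔH = Σ(broken) − Σ(formed) = 4700 − 6058 = −1358 kJ

ΔH ≈ −1358 kJ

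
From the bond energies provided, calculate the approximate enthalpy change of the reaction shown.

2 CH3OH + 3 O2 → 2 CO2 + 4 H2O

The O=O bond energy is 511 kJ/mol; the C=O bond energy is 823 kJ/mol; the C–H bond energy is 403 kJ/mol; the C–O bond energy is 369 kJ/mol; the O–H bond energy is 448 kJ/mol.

ΔH ≈ −1291 kJ

Bonds broken (reactants):
  C–H: 6 × 403 = 2418
  C–O: 2 × 369 = 738
  O–H: 2 × 448 = 896
  O=O: 3 × 511 = 1533
  Σ(broken) = 5585 kJ
Bonds formed (products):
  C=O: 4 × 823 = 3292
  O–H: 8 × 448 = 3584
  Σ(formed) = 6876 kJ
ΔH = Σ(broken) − Σ(formed) = 5585 − 6876 = −1291 kJ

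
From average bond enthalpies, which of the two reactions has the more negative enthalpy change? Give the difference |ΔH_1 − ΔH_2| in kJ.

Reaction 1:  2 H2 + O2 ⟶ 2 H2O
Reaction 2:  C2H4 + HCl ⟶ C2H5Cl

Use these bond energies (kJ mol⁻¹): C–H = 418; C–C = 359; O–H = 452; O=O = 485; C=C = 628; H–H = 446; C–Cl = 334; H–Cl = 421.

Reaction 1, by 369 kJ

Reaction 1:
  Bonds broken (reactants):
    H–H: 2 × 446 = 892
    O=O: 1 × 485 = 485
    Σ(broken) = 1377 kJ
  Bonds formed (products):
    O–H: 4 × 452 = 1808
    Σ(formed) = 1808 kJ
  ΔH_1 = 1377 − 1808 = −431 kJ
Reaction 2:
  Bonds broken (reactants):
    C–H: 4 × 418 = 1672
    C=C: 1 × 628 = 628
    H–Cl: 1 × 421 = 421
    Σ(broken) = 2721 kJ
  Bonds formed (products):
    C–C: 1 × 359 = 359
    C–Cl: 1 × 334 = 334
    C–H: 5 × 418 = 2090
    Σ(formed) = 2783 kJ
  ΔH_2 = 2721 − 2783 = −62 kJ
ΔH_1 − ΔH_2 = −369 kJ, so reaction 1 has the more negative ΔH; |ΔH_1 − ΔH_2| = 369 kJ.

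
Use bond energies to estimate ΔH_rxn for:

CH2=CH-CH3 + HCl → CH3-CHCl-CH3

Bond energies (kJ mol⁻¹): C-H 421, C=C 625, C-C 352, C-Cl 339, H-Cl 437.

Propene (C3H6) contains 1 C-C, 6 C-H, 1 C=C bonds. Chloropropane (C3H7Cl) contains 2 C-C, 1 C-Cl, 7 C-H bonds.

Bonds broken (reactants):
  C-C: 1 × 352 = 352
  C-H: 6 × 421 = 2526
  C=C: 1 × 625 = 625
  H-Cl: 1 × 437 = 437
  Σ(broken) = 3940 kJ
Bonds formed (products):
  C-C: 2 × 352 = 704
  C-Cl: 1 × 339 = 339
  C-H: 7 × 421 = 2947
  Σ(formed) = 3990 kJ
ΔH = Σ(broken) − Σ(formed) = 3940 − 3990 = −50 kJ

ΔH ≈ −50 kJ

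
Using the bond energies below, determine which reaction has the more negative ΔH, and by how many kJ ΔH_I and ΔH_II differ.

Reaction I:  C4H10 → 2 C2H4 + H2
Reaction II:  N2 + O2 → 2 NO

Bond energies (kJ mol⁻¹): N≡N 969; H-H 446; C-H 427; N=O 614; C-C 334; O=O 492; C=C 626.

Reaction I, by 75 kJ

Reaction I:
  Bonds broken (reactants):
    C-C: 3 × 334 = 1002
    C-H: 10 × 427 = 4270
    Σ(broken) = 5272 kJ
  Bonds formed (products):
    C-H: 8 × 427 = 3416
    C=C: 2 × 626 = 1252
    H-H: 1 × 446 = 446
    Σ(formed) = 5114 kJ
  ΔH_I = 5272 − 5114 = +158 kJ
Reaction II:
  Bonds broken (reactants):
    N≡N: 1 × 969 = 969
    O=O: 1 × 492 = 492
    Σ(broken) = 1461 kJ
  Bonds formed (products):
    N=O: 2 × 614 = 1228
    Σ(formed) = 1228 kJ
  ΔH_II = 1461 − 1228 = +233 kJ
ΔH_I − ΔH_II = −75 kJ, so reaction I has the more negative ΔH; |ΔH_I − ΔH_II| = 75 kJ.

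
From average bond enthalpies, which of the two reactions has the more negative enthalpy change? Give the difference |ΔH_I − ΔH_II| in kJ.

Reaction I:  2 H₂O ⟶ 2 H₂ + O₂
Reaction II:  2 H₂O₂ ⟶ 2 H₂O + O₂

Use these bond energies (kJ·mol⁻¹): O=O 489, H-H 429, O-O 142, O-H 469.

Reaction I:
  Bonds broken (reactants):
    O-H: 4 × 469 = 1876
    Σ(broken) = 1876 kJ
  Bonds formed (products):
    H-H: 2 × 429 = 858
    O=O: 1 × 489 = 489
    Σ(formed) = 1347 kJ
  ΔH_I = 1876 − 1347 = +529 kJ
Reaction II:
  Bonds broken (reactants):
    O-H: 4 × 469 = 1876
    O-O: 2 × 142 = 284
    Σ(broken) = 2160 kJ
  Bonds formed (products):
    O-H: 4 × 469 = 1876
    O=O: 1 × 489 = 489
    Σ(formed) = 2365 kJ
  ΔH_II = 2160 − 2365 = −205 kJ
ΔH_I − ΔH_II = +734 kJ, so reaction II has the more negative ΔH; |ΔH_I − ΔH_II| = 734 kJ.

Reaction II, by 734 kJ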